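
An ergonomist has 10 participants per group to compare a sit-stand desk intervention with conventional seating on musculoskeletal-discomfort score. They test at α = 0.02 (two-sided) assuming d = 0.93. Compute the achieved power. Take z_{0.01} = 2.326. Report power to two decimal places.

power ≈ 0.40

For two equal groups, power = Φ(d·√(n/2) − z_{α/2}).
d·√(n/2) = 0.93 × √(10/2) = 0.93 × 2.236 = 2.080.
z_β = 2.080 − 2.326 = -0.246.
Power = Φ(-0.246) = 0.403.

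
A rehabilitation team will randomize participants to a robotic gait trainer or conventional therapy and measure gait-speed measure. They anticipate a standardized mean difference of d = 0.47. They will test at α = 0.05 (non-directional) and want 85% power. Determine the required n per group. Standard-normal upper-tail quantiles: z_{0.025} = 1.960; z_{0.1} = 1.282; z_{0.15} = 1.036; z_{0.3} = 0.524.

For two independent groups with equal n: n = 2·((z_{α/2} + z_β) / d)².
z_{α/2} + z_β = 1.960 + 1.036 = 2.996.
n = 2 × (2.996 / 0.47)² = 2 × 6.374² = 2 × 40.63 = 81.3.
Round up to the next whole participant.

n = 82 per group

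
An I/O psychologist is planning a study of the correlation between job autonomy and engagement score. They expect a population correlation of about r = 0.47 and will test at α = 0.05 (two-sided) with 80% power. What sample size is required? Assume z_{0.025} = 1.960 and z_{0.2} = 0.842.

n = 34

Fisher's z: C = ½·ln((1+r)/(1−r)) = ½·ln(2.7736) = 0.5101.
n = ((z_{α/2} + z_β)/C)² + 3.
(1.960 + 0.842) / 0.5101 = 2.802 / 0.5101 = 5.493.
n = 5.493² + 3 = 30.17 + 3 = 33.2.
Round up.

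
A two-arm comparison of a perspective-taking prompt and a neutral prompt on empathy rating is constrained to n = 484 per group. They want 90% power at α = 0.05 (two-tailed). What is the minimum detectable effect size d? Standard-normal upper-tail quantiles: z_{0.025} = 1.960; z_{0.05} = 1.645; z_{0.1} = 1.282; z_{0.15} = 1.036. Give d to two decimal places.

d_min ≈ 0.21

For two independent groups of n = 484 each: d_min = (z_{α/2} + z_β)·√(2/n).
z-sum = 1.960 + 1.282 = 3.242.
d_min = 3.242 × √(2/484) = 3.242 × 0.0643 = 0.208.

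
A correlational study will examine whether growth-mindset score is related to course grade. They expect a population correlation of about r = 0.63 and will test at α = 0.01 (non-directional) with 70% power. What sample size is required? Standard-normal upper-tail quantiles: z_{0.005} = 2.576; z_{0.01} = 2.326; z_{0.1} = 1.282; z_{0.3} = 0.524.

Fisher's z: C = ½·ln((1+r)/(1−r)) = ½·ln(4.4054) = 0.7414.
n = ((z_{α/2} + z_β)/C)² + 3.
(2.576 + 0.524) / 0.7414 = 3.100 / 0.7414 = 4.181.
n = 4.181² + 3 = 17.48 + 3 = 20.5.
Round up.

n = 21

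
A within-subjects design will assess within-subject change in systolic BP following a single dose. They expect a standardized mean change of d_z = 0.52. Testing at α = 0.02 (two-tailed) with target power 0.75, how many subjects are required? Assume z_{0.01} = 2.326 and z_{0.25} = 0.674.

For a paired (one-sample on differences) test: n = ((z_{α/2} + z_β) / d)².
z_{α/2} + z_β = 2.326 + 0.674 = 3.000.
n = (3.000 / 0.52)² = 5.769² = 33.28.
Round up.

n = 34 pairs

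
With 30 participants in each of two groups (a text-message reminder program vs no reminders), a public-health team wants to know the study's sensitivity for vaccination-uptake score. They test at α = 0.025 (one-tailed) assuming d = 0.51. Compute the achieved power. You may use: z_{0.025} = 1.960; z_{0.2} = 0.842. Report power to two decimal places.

For two equal groups, power = Φ(d·√(n/2) − z_{α}).
d·√(n/2) = 0.51 × √(30/2) = 0.51 × 3.873 = 1.975.
z_β = 1.975 − 1.960 = 0.015.
Power = Φ(0.015) = 0.506.

power ≈ 0.51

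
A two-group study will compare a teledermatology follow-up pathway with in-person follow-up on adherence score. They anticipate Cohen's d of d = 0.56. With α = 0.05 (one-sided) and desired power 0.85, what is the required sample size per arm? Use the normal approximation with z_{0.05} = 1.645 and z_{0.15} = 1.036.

For two independent groups with equal n: n = 2·((z_{α} + z_β) / d)².
z_{α} + z_β = 1.645 + 1.036 = 2.681.
n = 2 × (2.681 / 0.56)² = 2 × 4.787² = 2 × 22.92 = 45.8.
Round up to the next whole participant.

n = 46 per group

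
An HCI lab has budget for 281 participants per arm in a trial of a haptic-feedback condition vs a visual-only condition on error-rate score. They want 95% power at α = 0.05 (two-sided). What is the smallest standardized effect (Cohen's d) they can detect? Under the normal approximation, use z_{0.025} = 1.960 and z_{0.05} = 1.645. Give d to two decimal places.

For two independent groups of n = 281 each: d_min = (z_{α/2} + z_β)·√(2/n).
z-sum = 1.960 + 1.645 = 3.605.
d_min = 3.605 × √(2/281) = 3.605 × 0.0844 = 0.304.

d_min ≈ 0.30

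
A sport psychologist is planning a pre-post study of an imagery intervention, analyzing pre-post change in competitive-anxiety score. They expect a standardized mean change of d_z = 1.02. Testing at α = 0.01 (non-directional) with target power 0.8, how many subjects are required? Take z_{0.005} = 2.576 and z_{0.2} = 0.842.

n = 12 pairs

For a paired (one-sample on differences) test: n = ((z_{α/2} + z_β) / d)².
z_{α/2} + z_β = 2.576 + 0.842 = 3.418.
n = (3.418 / 1.02)² = 3.351² = 11.23.
Round up.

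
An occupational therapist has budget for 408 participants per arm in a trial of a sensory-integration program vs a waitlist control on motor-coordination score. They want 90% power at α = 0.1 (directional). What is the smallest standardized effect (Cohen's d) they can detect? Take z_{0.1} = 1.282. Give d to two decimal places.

d_min ≈ 0.18

For two independent groups of n = 408 each: d_min = (z_{α} + z_β)·√(2/n).
z-sum = 1.282 + 1.282 = 2.564.
d_min = 2.564 × √(2/408) = 2.564 × 0.0700 = 0.180.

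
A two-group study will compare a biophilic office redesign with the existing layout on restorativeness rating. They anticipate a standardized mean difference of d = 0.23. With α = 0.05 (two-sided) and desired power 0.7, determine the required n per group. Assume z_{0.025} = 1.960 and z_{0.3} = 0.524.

n = 234 per group

For two independent groups with equal n: n = 2·((z_{α/2} + z_β) / d)².
z_{α/2} + z_β = 1.960 + 0.524 = 2.484.
n = 2 × (2.484 / 0.23)² = 2 × 10.800² = 2 × 116.64 = 233.3.
Round up to the next whole participant.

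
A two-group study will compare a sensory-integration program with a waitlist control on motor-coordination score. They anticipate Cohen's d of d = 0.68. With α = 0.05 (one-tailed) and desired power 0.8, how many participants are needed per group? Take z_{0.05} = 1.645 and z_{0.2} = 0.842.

n = 27 per group

For two independent groups with equal n: n = 2·((z_{α} + z_β) / d)².
z_{α} + z_β = 1.645 + 0.842 = 2.487.
n = 2 × (2.487 / 0.68)² = 2 × 3.657² = 2 × 13.38 = 26.8.
Round up to the next whole participant.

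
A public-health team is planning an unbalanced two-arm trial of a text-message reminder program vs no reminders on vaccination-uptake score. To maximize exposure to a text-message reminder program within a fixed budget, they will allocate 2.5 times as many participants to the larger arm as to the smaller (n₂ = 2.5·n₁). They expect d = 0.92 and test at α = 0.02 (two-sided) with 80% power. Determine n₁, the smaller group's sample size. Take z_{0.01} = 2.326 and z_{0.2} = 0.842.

n₁ = 17

With allocation ratio k = n₂/n₁ = 2.5, Var(x̄₁−x̄₂) = σ²(1/n₁ + 1/(k·n₁)) = σ²·(k+1)/(k·n₁).
So n₁ = (1 + 1/k)·((z_{α/2} + z_β)/d)² = 1.400 × (3.168/0.92)².
n₁ = 1.400 × 11.86 = 16.6.
Round up: n₁ = 17, giving n₂ = ⌈2.5 × 17⌉ = ⌈42.5⌉ = 43.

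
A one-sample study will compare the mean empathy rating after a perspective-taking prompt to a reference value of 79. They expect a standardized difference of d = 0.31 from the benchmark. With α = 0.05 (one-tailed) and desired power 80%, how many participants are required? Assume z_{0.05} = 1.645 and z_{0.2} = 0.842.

n = 65

For a one-sample test: n = ((z_{α} + z_β) / d)².
z_{α} + z_β = 1.645 + 0.842 = 2.487.
n = (2.487 / 0.31)² = 8.023² = 64.36.
Round up.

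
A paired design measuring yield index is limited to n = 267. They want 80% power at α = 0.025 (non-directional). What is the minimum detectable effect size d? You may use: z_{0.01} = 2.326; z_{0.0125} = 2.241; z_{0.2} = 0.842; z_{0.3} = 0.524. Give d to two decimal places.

For a single sample (or paired design) of n = 267: d_min = (z_{α/2} + z_β)/√n.
z-sum = 2.241 + 0.842 = 3.083.
d_min = 3.083 / √267 = 3.083 / 16.340 = 0.189.

d_min ≈ 0.19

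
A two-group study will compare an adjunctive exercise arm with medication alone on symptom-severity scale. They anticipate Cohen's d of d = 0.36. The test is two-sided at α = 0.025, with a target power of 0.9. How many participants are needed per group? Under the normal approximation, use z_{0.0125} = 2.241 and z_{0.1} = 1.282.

n = 192 per group

For two independent groups with equal n: n = 2·((z_{α/2} + z_β) / d)².
z_{α/2} + z_β = 2.241 + 1.282 = 3.523.
n = 2 × (3.523 / 0.36)² = 2 × 9.786² = 2 × 95.77 = 191.5.
Round up to the next whole participant.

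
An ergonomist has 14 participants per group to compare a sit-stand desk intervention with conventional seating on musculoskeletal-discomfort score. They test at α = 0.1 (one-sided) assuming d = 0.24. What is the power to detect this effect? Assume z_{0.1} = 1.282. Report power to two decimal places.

For two equal groups, power = Φ(d·√(n/2) − z_{α}).
d·√(n/2) = 0.24 × √(14/2) = 0.24 × 2.646 = 0.635.
z_β = 0.635 − 1.282 = -0.647.
Power = Φ(-0.647) = 0.259.

power ≈ 0.26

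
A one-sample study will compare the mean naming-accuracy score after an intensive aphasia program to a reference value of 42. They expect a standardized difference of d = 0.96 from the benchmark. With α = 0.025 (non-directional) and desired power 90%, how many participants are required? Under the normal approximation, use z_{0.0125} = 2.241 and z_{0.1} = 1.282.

n = 14

For a one-sample test: n = ((z_{α/2} + z_β) / d)².
z_{α/2} + z_β = 2.241 + 1.282 = 3.523.
n = (3.523 / 0.96)² = 3.670² = 13.47.
Round up.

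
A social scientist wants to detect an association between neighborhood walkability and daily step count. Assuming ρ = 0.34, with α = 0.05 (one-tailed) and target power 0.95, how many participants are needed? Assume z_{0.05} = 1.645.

Fisher's z: C = ½·ln((1+r)/(1−r)) = ½·ln(2.0303) = 0.3541.
n = ((z_{α} + z_β)/C)² + 3.
(1.645 + 1.645) / 0.3541 = 3.290 / 0.3541 = 9.291.
n = 9.291² + 3 = 86.33 + 3 = 89.3.
Round up.

n = 90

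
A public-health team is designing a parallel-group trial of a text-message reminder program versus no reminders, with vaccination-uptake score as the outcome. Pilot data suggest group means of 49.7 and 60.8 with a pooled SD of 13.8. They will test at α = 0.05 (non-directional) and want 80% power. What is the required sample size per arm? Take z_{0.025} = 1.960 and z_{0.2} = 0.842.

n = 25 per group

Cohen's d = |M₁ − M₂| / SD_pooled = |49.7 − 60.8| / 13.8 = 11.1 / 13.8 = 0.804.
For two independent groups with equal n: n = 2·((z_{α/2} + z_β) / d)².
z_{α/2} + z_β = 1.960 + 0.842 = 2.802.
n = 2 × (2.802 / 0.804)² = 2 × 3.485² = 2 × 12.15 = 24.3.
Round up to the next whole participant.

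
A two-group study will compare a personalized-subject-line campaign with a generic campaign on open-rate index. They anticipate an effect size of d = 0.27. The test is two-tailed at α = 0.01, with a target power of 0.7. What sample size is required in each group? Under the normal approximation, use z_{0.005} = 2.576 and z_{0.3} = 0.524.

n = 264 per group

For two independent groups with equal n: n = 2·((z_{α/2} + z_β) / d)².
z_{α/2} + z_β = 2.576 + 0.524 = 3.100.
n = 2 × (3.100 / 0.27)² = 2 × 11.481² = 2 × 131.82 = 263.6.
Round up to the next whole participant.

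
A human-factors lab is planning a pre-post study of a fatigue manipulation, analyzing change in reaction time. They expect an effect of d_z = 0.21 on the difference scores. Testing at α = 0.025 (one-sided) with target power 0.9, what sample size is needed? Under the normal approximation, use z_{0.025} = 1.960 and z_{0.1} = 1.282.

For a paired (one-sample on differences) test: n = ((z_{α} + z_β) / d)².
z_{α} + z_β = 1.960 + 1.282 = 3.242.
n = (3.242 / 0.21)² = 15.438² = 238.33.
Round up.

n = 239 pairs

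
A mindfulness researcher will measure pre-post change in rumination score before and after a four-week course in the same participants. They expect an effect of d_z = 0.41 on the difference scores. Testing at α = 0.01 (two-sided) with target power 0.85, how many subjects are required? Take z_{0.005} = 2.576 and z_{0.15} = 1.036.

n = 78 pairs

For a paired (one-sample on differences) test: n = ((z_{α/2} + z_β) / d)².
z_{α/2} + z_β = 2.576 + 1.036 = 3.612.
n = (3.612 / 0.41)² = 8.810² = 77.61.
Round up.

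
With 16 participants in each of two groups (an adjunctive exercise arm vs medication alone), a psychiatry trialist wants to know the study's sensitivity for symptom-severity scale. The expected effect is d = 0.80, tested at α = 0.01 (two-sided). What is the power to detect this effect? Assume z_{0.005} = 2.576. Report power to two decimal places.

For two equal groups, power = Φ(d·√(n/2) − z_{α/2}).
d·√(n/2) = 0.80 × √(16/2) = 0.80 × 2.828 = 2.263.
z_β = 2.263 − 2.576 = -0.313.
Power = Φ(-0.313) = 0.377.

power ≈ 0.38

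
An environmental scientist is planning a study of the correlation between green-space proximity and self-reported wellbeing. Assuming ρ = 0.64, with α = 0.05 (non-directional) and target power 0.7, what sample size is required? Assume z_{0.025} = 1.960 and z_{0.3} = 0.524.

n = 14

Fisher's z: C = ½·ln((1+r)/(1−r)) = ½·ln(4.5556) = 0.7582.
n = ((z_{α/2} + z_β)/C)² + 3.
(1.960 + 0.524) / 0.7582 = 2.484 / 0.7582 = 3.276.
n = 3.276² + 3 = 10.73 + 3 = 13.7.
Round up.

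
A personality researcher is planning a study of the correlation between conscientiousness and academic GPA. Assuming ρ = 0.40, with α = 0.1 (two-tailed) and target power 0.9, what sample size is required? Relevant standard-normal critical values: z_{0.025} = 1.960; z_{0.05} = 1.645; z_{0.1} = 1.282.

Fisher's z: C = ½·ln((1+r)/(1−r)) = ½·ln(2.3333) = 0.4236.
n = ((z_{α/2} + z_β)/C)² + 3.
(1.645 + 1.282) / 0.4236 = 2.927 / 0.4236 = 6.910.
n = 6.910² + 3 = 47.75 + 3 = 50.7.
Round up.

n = 51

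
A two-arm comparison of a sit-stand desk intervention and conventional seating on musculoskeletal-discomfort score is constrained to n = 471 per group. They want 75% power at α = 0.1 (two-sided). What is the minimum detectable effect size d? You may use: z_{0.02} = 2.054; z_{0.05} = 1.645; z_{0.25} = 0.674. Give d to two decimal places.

For two independent groups of n = 471 each: d_min = (z_{α/2} + z_β)·√(2/n).
z-sum = 1.645 + 0.674 = 2.319.
d_min = 2.319 × √(2/471) = 2.319 × 0.0652 = 0.151.

d_min ≈ 0.15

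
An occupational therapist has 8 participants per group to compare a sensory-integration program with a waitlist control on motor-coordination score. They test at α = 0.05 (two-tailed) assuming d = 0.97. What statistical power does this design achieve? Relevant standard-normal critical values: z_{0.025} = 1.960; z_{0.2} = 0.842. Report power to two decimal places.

power ≈ 0.49

For two equal groups, power = Φ(d·√(n/2) − z_{α/2}).
d·√(n/2) = 0.97 × √(8/2) = 0.97 × 2.000 = 1.940.
z_β = 1.940 − 1.960 = -0.020.
Power = Φ(-0.020) = 0.492.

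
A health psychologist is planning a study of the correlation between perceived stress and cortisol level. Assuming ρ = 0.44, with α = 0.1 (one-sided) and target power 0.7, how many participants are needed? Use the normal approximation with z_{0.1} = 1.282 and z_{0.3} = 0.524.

Fisher's z: C = ½·ln((1+r)/(1−r)) = ½·ln(2.5714) = 0.4722.
n = ((z_{α} + z_β)/C)² + 3.
(1.282 + 0.524) / 0.4722 = 1.806 / 0.4722 = 3.825.
n = 3.825² + 3 = 14.63 + 3 = 17.6.
Round up.

n = 18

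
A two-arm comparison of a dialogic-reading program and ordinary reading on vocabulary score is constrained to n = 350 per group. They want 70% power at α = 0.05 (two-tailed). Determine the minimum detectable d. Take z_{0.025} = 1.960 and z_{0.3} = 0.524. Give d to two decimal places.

d_min ≈ 0.19

For two independent groups of n = 350 each: d_min = (z_{α/2} + z_β)·√(2/n).
z-sum = 1.960 + 0.524 = 2.484.
d_min = 2.484 × √(2/350) = 2.484 × 0.0756 = 0.188.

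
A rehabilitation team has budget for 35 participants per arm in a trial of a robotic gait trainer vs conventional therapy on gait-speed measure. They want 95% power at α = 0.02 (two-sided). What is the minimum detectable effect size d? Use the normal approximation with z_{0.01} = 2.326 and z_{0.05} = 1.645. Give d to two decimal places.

For two independent groups of n = 35 each: d_min = (z_{α/2} + z_β)·√(2/n).
z-sum = 2.326 + 1.645 = 3.971.
d_min = 3.971 × √(2/35) = 3.971 × 0.2390 = 0.949.

d_min ≈ 0.95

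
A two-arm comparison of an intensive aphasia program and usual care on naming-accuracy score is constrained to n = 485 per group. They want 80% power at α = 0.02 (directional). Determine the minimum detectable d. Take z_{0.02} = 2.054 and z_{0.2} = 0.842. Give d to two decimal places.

For two independent groups of n = 485 each: d_min = (z_{α} + z_β)·√(2/n).
z-sum = 2.054 + 0.842 = 2.896.
d_min = 2.896 × √(2/485) = 2.896 × 0.0642 = 0.186.

d_min ≈ 0.19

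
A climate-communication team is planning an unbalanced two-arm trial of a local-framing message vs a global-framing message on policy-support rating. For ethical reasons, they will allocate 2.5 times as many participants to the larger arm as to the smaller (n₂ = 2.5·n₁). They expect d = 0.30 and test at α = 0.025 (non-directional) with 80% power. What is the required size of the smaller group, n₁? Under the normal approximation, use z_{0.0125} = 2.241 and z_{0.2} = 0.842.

With allocation ratio k = n₂/n₁ = 2.5, Var(x̄₁−x̄₂) = σ²(1/n₁ + 1/(k·n₁)) = σ²·(k+1)/(k·n₁).
So n₁ = (1 + 1/k)·((z_{α/2} + z_β)/d)² = 1.400 × (3.083/0.30)².
n₁ = 1.400 × 105.61 = 147.9.
Round up: n₁ = 148, giving n₂ = 2.5 × 148 = 370.

n₁ = 148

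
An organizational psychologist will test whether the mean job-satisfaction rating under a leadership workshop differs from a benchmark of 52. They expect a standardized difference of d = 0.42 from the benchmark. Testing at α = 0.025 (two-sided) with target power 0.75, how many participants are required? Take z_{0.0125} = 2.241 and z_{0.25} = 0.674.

n = 49

For a one-sample test: n = ((z_{α/2} + z_β) / d)².
z_{α/2} + z_β = 2.241 + 0.674 = 2.915.
n = (2.915 / 0.42)² = 6.940² = 48.17.
Round up.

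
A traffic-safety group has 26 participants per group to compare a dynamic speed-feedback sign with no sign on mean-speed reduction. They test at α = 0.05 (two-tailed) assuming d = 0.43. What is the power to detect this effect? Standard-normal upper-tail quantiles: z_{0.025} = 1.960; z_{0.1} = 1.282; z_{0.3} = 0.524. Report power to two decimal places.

power ≈ 0.34

For two equal groups, power = Φ(d·√(n/2) − z_{α/2}).
d·√(n/2) = 0.43 × √(26/2) = 0.43 × 3.606 = 1.550.
z_β = 1.550 − 1.960 = -0.410.
Power = Φ(-0.410) = 0.341.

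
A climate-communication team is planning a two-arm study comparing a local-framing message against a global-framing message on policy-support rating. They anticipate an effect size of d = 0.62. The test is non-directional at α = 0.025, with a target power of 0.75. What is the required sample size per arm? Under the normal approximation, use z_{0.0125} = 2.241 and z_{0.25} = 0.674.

n = 45 per group

For two independent groups with equal n: n = 2·((z_{α/2} + z_β) / d)².
z_{α/2} + z_β = 2.241 + 0.674 = 2.915.
n = 2 × (2.915 / 0.62)² = 2 × 4.702² = 2 × 22.11 = 44.2.
Round up to the next whole participant.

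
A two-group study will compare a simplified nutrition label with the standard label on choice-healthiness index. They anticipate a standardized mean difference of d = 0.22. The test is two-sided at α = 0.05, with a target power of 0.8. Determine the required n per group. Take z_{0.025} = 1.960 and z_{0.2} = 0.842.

For two independent groups with equal n: n = 2·((z_{α/2} + z_β) / d)².
z_{α/2} + z_β = 1.960 + 0.842 = 2.802.
n = 2 × (2.802 / 0.22)² = 2 × 12.736² = 2 × 162.21 = 324.4.
Round up to the next whole participant.

n = 325 per group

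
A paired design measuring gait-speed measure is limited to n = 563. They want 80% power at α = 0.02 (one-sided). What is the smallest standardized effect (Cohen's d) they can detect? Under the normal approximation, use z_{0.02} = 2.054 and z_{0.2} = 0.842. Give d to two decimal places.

d_min ≈ 0.12

For a single sample (or paired design) of n = 563: d_min = (z_{α} + z_β)/√n.
z-sum = 2.054 + 0.842 = 2.896.
d_min = 2.896 / √563 = 2.896 / 23.728 = 0.122.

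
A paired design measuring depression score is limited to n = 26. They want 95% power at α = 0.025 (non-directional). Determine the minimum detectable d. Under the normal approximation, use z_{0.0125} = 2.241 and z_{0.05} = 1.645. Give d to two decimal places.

d_min ≈ 0.76

For a single sample (or paired design) of n = 26: d_min = (z_{α/2} + z_β)/√n.
z-sum = 2.241 + 1.645 = 3.886.
d_min = 3.886 / √26 = 3.886 / 5.099 = 0.762.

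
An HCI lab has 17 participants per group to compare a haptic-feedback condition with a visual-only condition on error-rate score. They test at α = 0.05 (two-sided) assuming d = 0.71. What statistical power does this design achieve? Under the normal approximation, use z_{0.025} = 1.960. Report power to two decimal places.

For two equal groups, power = Φ(d·√(n/2) − z_{α/2}).
d·√(n/2) = 0.71 × √(17/2) = 0.71 × 2.915 = 2.070.
z_β = 2.070 − 1.960 = 0.110.
Power = Φ(0.110) = 0.544.

power ≈ 0.54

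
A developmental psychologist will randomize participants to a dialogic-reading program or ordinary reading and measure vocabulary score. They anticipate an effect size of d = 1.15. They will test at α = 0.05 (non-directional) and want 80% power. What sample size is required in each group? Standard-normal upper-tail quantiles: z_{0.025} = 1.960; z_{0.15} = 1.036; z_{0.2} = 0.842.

For two independent groups with equal n: n = 2·((z_{α/2} + z_β) / d)².
z_{α/2} + z_β = 1.960 + 0.842 = 2.802.
n = 2 × (2.802 / 1.15)² = 2 × 2.437² = 2 × 5.94 = 11.9.
Round up to the next whole participant.

n = 12 per group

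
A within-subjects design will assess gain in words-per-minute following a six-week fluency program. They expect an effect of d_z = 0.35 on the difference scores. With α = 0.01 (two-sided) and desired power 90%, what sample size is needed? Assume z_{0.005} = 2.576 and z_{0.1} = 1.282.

n = 122 pairs

For a paired (one-sample on differences) test: n = ((z_{α/2} + z_β) / d)².
z_{α/2} + z_β = 2.576 + 1.282 = 3.858.
n = (3.858 / 0.35)² = 11.023² = 121.50.
Round up.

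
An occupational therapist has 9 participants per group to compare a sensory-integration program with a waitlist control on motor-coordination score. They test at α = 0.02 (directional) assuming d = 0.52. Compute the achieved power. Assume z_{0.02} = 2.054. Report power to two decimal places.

power ≈ 0.17

For two equal groups, power = Φ(d·√(n/2) − z_{α}).
d·√(n/2) = 0.52 × √(9/2) = 0.52 × 2.121 = 1.103.
z_β = 1.103 − 2.054 = -0.951.
Power = Φ(-0.951) = 0.171.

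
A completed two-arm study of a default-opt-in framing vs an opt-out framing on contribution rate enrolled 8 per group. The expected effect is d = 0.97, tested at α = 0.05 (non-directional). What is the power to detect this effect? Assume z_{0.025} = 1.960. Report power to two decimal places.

For two equal groups, power = Φ(d·√(n/2) − z_{α/2}).
d·√(n/2) = 0.97 × √(8/2) = 0.97 × 2.000 = 1.940.
z_β = 1.940 − 1.960 = -0.020.
Power = Φ(-0.020) = 0.492.

power ≈ 0.49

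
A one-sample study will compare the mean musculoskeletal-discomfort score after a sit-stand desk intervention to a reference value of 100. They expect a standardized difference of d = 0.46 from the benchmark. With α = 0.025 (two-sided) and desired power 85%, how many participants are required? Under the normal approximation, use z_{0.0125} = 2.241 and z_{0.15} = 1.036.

n = 51

For a one-sample test: n = ((z_{α/2} + z_β) / d)².
z_{α/2} + z_β = 2.241 + 1.036 = 3.277.
n = (3.277 / 0.46)² = 7.124² = 50.75.
Round up.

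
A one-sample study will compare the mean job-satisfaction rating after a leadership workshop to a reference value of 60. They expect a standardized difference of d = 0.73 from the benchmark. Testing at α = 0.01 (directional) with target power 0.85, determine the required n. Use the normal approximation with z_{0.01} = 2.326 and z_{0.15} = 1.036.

For a one-sample test: n = ((z_{α} + z_β) / d)².
z_{α} + z_β = 2.326 + 1.036 = 3.362.
n = (3.362 / 0.73)² = 4.605² = 21.21.
Round up.

n = 22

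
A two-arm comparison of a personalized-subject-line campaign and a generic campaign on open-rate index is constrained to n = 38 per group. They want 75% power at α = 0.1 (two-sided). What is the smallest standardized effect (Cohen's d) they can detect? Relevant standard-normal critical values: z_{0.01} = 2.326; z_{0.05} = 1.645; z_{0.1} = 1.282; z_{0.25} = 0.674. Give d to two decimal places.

d_min ≈ 0.53

For two independent groups of n = 38 each: d_min = (z_{α/2} + z_β)·√(2/n).
z-sum = 1.645 + 0.674 = 2.319.
d_min = 2.319 × √(2/38) = 2.319 × 0.2294 = 0.532.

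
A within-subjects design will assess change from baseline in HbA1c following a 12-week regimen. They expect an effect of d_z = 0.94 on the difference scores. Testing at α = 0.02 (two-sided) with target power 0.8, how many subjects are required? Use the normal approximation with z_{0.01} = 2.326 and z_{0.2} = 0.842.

For a paired (one-sample on differences) test: n = ((z_{α/2} + z_β) / d)².
z_{α/2} + z_β = 2.326 + 0.842 = 3.168.
n = (3.168 / 0.94)² = 3.370² = 11.36.
Round up.

n = 12 pairs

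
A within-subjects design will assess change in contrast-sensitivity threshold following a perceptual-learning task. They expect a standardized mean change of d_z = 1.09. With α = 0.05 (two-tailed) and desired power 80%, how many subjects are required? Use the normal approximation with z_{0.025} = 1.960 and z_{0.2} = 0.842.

For a paired (one-sample on differences) test: n = ((z_{α/2} + z_β) / d)².
z_{α/2} + z_β = 1.960 + 0.842 = 2.802.
n = (2.802 / 1.09)² = 2.571² = 6.61.
Round up.

n = 7 pairs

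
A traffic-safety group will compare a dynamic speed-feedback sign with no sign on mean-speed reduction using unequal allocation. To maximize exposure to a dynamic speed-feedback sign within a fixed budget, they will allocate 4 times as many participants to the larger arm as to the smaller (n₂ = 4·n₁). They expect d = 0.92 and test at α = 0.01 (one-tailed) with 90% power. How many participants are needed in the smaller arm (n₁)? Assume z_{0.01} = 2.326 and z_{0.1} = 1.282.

With allocation ratio k = n₂/n₁ = 4, Var(x̄₁−x̄₂) = σ²(1/n₁ + 1/(k·n₁)) = σ²·(k+1)/(k·n₁).
So n₁ = (1 + 1/k)·((z_{α} + z_β)/d)² = 1.250 × (3.608/0.92)².
n₁ = 1.250 × 15.38 = 19.2.
Round up: n₁ = 20, giving n₂ = 4 × 20 = 80.

n₁ = 20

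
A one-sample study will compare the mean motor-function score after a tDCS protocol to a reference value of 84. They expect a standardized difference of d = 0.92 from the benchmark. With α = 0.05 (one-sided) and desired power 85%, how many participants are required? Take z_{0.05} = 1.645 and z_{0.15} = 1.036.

For a one-sample test: n = ((z_{α} + z_β) / d)².
z_{α} + z_β = 1.645 + 1.036 = 2.681.
n = (2.681 / 0.92)² = 2.914² = 8.49.
Round up.

n = 9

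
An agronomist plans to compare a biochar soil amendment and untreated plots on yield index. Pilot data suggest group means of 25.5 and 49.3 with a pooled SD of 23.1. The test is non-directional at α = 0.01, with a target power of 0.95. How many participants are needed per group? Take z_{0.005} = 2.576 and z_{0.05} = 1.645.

n = 34 per group

Cohen's d = |M₁ − M₂| / SD_pooled = |25.5 − 49.3| / 23.1 = 23.8 / 23.1 = 1.030.
For two independent groups with equal n: n = 2·((z_{α/2} + z_β) / d)².
z_{α/2} + z_β = 2.576 + 1.645 = 4.221.
n = 2 × (4.221 / 1.030)² = 2 × 4.098² = 2 × 16.79 = 33.6.
Round up to the next whole participant.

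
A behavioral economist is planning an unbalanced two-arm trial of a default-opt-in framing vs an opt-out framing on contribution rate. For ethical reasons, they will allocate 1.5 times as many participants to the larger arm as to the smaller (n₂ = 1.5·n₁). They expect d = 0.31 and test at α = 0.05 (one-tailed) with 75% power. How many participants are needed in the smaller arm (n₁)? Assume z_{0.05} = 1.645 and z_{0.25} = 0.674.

n₁ = 94

With allocation ratio k = n₂/n₁ = 1.5, Var(x̄₁−x̄₂) = σ²(1/n₁ + 1/(k·n₁)) = σ²·(k+1)/(k·n₁).
So n₁ = (1 + 1/k)·((z_{α} + z_β)/d)² = 1.667 × (2.319/0.31)².
n₁ = 1.667 × 55.96 = 93.3.
Round up: n₁ = 94, giving n₂ = 1.5 × 94 = 141.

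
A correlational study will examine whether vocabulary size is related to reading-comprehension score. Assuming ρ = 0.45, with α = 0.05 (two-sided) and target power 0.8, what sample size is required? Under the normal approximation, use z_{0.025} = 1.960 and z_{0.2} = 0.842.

n = 37

Fisher's z: C = ½·ln((1+r)/(1−r)) = ½·ln(2.6364) = 0.4847.
n = ((z_{α/2} + z_β)/C)² + 3.
(1.960 + 0.842) / 0.4847 = 2.802 / 0.4847 = 5.781.
n = 5.781² + 3 = 33.42 + 3 = 36.4.
Round up.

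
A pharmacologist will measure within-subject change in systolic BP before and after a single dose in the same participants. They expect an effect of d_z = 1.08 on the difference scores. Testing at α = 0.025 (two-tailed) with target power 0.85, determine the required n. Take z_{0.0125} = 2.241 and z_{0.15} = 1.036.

n = 10 pairs

For a paired (one-sample on differences) test: n = ((z_{α/2} + z_β) / d)².
z_{α/2} + z_β = 2.241 + 1.036 = 3.277.
n = (3.277 / 1.08)² = 3.034² = 9.21.
Round up.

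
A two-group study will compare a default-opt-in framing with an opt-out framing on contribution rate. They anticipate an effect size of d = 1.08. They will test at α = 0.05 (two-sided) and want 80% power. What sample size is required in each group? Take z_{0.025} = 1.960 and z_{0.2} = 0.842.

n = 14 per group

For two independent groups with equal n: n = 2·((z_{α/2} + z_β) / d)².
z_{α/2} + z_β = 1.960 + 0.842 = 2.802.
n = 2 × (2.802 / 1.08)² = 2 × 2.594² = 2 × 6.73 = 13.5.
Round up to the next whole participant.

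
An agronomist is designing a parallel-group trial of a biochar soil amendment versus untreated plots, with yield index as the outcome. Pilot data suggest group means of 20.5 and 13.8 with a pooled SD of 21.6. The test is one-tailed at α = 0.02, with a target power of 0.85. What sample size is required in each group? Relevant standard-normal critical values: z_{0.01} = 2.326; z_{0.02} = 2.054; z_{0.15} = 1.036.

Cohen's d = |M₁ − M₂| / SD_pooled = |20.5 − 13.8| / 21.6 = 6.7 / 21.6 = 0.310.
For two independent groups with equal n: n = 2·((z_{α} + z_β) / d)².
z_{α} + z_β = 2.054 + 1.036 = 3.090.
n = 2 × (3.090 / 0.310)² = 2 × 9.968² = 2 × 99.36 = 198.7.
Round up to the next whole participant.

n = 199 per group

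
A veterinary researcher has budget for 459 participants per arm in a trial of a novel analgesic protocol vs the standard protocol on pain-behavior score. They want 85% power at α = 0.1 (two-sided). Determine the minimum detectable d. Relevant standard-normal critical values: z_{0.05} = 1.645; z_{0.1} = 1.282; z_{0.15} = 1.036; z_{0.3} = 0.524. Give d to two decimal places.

d_min ≈ 0.18

For two independent groups of n = 459 each: d_min = (z_{α/2} + z_β)·√(2/n).
z-sum = 1.645 + 1.036 = 2.681.
d_min = 2.681 × √(2/459) = 2.681 × 0.0660 = 0.177.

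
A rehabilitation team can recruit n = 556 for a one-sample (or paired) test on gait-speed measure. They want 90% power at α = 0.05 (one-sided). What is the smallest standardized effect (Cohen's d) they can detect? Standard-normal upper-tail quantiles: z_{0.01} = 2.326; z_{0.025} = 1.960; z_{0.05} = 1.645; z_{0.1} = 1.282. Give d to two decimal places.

d_min ≈ 0.12

For a single sample (or paired design) of n = 556: d_min = (z_{α} + z_β)/√n.
z-sum = 1.645 + 1.282 = 2.927.
d_min = 2.927 / √556 = 2.927 / 23.580 = 0.124.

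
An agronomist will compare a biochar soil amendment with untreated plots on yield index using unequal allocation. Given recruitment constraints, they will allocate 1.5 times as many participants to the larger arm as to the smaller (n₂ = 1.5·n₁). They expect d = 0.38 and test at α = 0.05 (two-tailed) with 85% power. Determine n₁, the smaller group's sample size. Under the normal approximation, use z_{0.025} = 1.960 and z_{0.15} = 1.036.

n₁ = 104

With allocation ratio k = n₂/n₁ = 1.5, Var(x̄₁−x̄₂) = σ²(1/n₁ + 1/(k·n₁)) = σ²·(k+1)/(k·n₁).
So n₁ = (1 + 1/k)·((z_{α/2} + z_β)/d)² = 1.667 × (2.996/0.38)².
n₁ = 1.667 × 62.16 = 103.6.
Round up: n₁ = 104, giving n₂ = 1.5 × 104 = 156.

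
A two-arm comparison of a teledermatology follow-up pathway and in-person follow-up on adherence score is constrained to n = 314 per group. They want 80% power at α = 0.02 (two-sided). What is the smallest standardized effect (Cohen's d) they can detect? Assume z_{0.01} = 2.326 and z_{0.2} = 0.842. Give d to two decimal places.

d_min ≈ 0.25

For two independent groups of n = 314 each: d_min = (z_{α/2} + z_β)·√(2/n).
z-sum = 2.326 + 0.842 = 3.168.
d_min = 3.168 × √(2/314) = 3.168 × 0.0798 = 0.253.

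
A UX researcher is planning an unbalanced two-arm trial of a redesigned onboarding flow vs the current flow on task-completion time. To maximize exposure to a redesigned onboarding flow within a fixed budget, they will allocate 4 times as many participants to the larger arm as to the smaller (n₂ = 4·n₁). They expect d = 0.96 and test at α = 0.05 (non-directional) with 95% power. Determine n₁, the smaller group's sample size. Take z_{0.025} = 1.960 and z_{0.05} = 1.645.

With allocation ratio k = n₂/n₁ = 4, Var(x̄₁−x̄₂) = σ²(1/n₁ + 1/(k·n₁)) = σ²·(k+1)/(k·n₁).
So n₁ = (1 + 1/k)·((z_{α/2} + z_β)/d)² = 1.250 × (3.605/0.96)².
n₁ = 1.250 × 14.10 = 17.6.
Round up: n₁ = 18, giving n₂ = 4 × 18 = 72.

n₁ = 18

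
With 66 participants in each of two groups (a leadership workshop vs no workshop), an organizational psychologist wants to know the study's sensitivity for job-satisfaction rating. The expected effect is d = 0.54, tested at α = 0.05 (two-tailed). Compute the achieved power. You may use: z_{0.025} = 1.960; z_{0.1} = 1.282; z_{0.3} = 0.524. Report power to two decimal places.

power ≈ 0.87

For two equal groups, power = Φ(d·√(n/2) − z_{α/2}).
d·√(n/2) = 0.54 × √(66/2) = 0.54 × 5.745 = 3.102.
z_β = 3.102 − 1.960 = 1.142.
Power = Φ(1.142) = 0.873.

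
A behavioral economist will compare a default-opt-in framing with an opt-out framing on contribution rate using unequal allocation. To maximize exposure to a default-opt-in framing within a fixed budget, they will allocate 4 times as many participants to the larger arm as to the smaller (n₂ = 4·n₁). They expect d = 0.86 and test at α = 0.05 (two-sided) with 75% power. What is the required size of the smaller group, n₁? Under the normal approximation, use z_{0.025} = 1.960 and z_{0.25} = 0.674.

With allocation ratio k = n₂/n₁ = 4, Var(x̄₁−x̄₂) = σ²(1/n₁ + 1/(k·n₁)) = σ²·(k+1)/(k·n₁).
So n₁ = (1 + 1/k)·((z_{α/2} + z_β)/d)² = 1.250 × (2.634/0.86)².
n₁ = 1.250 × 9.38 = 11.7.
Round up: n₁ = 12, giving n₂ = 4 × 12 = 48.

n₁ = 12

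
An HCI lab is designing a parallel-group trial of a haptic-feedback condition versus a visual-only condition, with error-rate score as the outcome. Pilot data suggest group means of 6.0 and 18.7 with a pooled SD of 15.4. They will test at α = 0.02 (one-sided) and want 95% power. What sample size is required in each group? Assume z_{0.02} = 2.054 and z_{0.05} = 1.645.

n = 41 per group

Cohen's d = |M₁ − M₂| / SD_pooled = |6.0 − 18.7| / 15.4 = 12.7 / 15.4 = 0.825.
For two independent groups with equal n: n = 2·((z_{α} + z_β) / d)².
z_{α} + z_β = 2.054 + 1.645 = 3.699.
n = 2 × (3.699 / 0.825)² = 2 × 4.484² = 2 × 20.10 = 40.2.
Round up to the next whole participant.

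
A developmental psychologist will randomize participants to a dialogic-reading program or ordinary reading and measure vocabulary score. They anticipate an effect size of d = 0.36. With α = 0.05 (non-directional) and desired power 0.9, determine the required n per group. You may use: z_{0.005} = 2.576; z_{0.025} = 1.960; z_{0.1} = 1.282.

n = 163 per group

For two independent groups with equal n: n = 2·((z_{α/2} + z_β) / d)².
z_{α/2} + z_β = 1.960 + 1.282 = 3.242.
n = 2 × (3.242 / 0.36)² = 2 × 9.006² = 2 × 81.10 = 162.2.
Round up to the next whole participant.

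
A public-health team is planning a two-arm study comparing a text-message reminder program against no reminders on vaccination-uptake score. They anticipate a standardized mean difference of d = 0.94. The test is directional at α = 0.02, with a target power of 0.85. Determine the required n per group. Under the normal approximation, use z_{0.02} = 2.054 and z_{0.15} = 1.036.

For two independent groups with equal n: n = 2·((z_{α} + z_β) / d)².
z_{α} + z_β = 2.054 + 1.036 = 3.090.
n = 2 × (3.090 / 0.94)² = 2 × 3.287² = 2 × 10.81 = 21.6.
Round up to the next whole participant.

n = 22 per group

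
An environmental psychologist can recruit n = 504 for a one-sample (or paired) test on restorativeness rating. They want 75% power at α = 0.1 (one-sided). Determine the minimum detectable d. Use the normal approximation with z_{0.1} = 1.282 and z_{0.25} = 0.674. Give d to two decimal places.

d_min ≈ 0.09

For a single sample (or paired design) of n = 504: d_min = (z_{α} + z_β)/√n.
z-sum = 1.282 + 0.674 = 1.956.
d_min = 1.956 / √504 = 1.956 / 22.450 = 0.087.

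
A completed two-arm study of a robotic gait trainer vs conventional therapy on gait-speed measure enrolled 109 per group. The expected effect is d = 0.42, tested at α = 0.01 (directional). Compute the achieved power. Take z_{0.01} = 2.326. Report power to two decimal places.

power ≈ 0.78

For two equal groups, power = Φ(d·√(n/2) − z_{α}).
d·√(n/2) = 0.42 × √(109/2) = 0.42 × 7.382 = 3.101.
z_β = 3.101 − 2.326 = 0.775.
Power = Φ(0.775) = 0.781.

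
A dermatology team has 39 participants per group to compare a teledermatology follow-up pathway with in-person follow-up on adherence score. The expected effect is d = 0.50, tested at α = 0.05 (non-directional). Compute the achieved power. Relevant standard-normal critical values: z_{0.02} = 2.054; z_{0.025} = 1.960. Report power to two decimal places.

For two equal groups, power = Φ(d·√(n/2) − z_{α/2}).
d·√(n/2) = 0.50 × √(39/2) = 0.50 × 4.416 = 2.208.
z_β = 2.208 − 1.960 = 0.248.
Power = Φ(0.248) = 0.598.

power ≈ 0.60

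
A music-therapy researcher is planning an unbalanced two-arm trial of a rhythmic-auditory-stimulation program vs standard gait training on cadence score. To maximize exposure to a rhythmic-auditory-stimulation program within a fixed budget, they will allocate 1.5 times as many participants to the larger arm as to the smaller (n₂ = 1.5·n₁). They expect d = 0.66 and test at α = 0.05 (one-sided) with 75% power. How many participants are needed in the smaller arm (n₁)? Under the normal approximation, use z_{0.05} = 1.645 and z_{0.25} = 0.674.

With allocation ratio k = n₂/n₁ = 1.5, Var(x̄₁−x̄₂) = σ²(1/n₁ + 1/(k·n₁)) = σ²·(k+1)/(k·n₁).
So n₁ = (1 + 1/k)·((z_{α} + z_β)/d)² = 1.667 × (2.319/0.66)².
n₁ = 1.667 × 12.35 = 20.6.
Round up: n₁ = 21, giving n₂ = ⌈1.5 × 21⌉ = ⌈31.5⌉ = 32.

n₁ = 21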